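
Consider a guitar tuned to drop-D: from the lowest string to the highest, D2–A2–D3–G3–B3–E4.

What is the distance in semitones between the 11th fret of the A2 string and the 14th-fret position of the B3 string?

17 semitones

A2 at fret 11 → G#3 (MIDI 56); B3 at fret 14 → C#5 (MIDI 73).
56 − 73 = -17, so the two pitches are 17 semitones apart, with C#5 the higher.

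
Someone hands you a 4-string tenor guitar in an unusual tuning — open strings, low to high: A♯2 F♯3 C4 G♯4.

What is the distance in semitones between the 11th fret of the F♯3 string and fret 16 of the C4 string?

11 semitones

F♯3 at fret 11 → F4 (MIDI 65); C4 at fret 16 → E5 (MIDI 76).
65 − 76 = -11, so the two pitches are 11 semitones apart, with E5 the higher.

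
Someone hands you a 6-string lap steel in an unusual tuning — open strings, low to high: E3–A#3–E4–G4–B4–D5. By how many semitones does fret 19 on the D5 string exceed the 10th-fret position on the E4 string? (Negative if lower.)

19 semitones

D5 at fret 19 → A6 (MIDI 93); E4 at fret 10 → D5 (MIDI 74).
93 − 74 = 19, so the two pitches are 19 semitones apart.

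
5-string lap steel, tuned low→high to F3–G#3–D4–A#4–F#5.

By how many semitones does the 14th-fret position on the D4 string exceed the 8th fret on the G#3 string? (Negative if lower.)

12 semitones

D4 at fret 14 → E5 (MIDI 76); G#3 at fret 8 → E4 (MIDI 64).
76 − 64 = 12, so the two pitches are 12 semitones apart.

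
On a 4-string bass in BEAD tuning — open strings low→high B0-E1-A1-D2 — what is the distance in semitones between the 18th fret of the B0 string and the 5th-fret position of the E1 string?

8 semitones

B0 at fret 18 → F2 (MIDI 41); E1 at fret 5 → A1 (MIDI 33).
41 − 33 = 8, so the two pitches are 8 semitones apart, with F2 the higher.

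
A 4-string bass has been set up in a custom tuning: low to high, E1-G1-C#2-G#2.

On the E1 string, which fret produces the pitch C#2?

9

C#2 is 9 semitones above the open E1 (E–F–F#–G–G#–A–A#–B–C–C#), so it sits at fret 9.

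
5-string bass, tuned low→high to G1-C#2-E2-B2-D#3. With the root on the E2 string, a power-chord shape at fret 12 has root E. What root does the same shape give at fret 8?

C

Moving from fret 12 to fret 8 shifts the root by -4 semitones.
E down 4 semitones is C.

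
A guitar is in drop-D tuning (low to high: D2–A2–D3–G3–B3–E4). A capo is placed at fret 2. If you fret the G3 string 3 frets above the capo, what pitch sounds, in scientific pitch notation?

The capo raises the open G3 by 2 semitones to A3; fretting 3 more gives G3 + 2 + 3 = G3 + 5 semitones = C4.

C4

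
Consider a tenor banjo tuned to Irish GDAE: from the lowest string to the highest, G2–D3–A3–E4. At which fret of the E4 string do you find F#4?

2

F#4 is 2 semitones above the open E4 (E–F–F#), so it sits at fret 2.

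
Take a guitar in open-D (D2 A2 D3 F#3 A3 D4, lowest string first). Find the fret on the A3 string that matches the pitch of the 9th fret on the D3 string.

Fret 9 on D3 is MIDI 50 + 9 = 59 (B3). On the A3 string (open MIDI 57), that pitch is 59 − 57 = fret 2.

2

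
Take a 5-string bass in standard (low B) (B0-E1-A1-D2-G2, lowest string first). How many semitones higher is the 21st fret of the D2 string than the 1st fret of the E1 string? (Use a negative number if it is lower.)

D2 at fret 21 → B3 (MIDI 59); E1 at fret 1 → F1 (MIDI 29).
59 − 29 = 30, so the two pitches are 30 semitones apart.

30 semitones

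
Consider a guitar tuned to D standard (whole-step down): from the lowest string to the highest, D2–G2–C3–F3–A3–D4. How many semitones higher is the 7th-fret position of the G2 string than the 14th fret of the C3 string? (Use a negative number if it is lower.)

G2 at fret 7 → D3 (MIDI 50); C3 at fret 14 → D4 (MIDI 62).
50 − 62 = -12, so the two pitches are 12 semitones apart.

-12 semitones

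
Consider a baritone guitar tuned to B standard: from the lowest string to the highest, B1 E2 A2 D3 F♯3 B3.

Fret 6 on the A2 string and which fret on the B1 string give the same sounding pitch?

16

Fret 6 on A2 is MIDI 45 + 6 = 51 (D♯3). On the B1 string (open MIDI 35), that pitch is 51 − 35 = fret 16.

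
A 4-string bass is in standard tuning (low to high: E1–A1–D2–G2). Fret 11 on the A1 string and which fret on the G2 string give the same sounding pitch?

A1 at fret 11 is A1 + 11 semitones = G♯2.
The open G2 string is 10 semitones above the open A1, so the same pitch on the G2 string lies at fret 11 − 10 = 1.

1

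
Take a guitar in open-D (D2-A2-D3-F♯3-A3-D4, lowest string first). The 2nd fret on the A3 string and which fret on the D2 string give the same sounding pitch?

A3 at fret 2 is A3 + 2 semitones = B3.
The open D2 string is 19 semitones below the open A3, so the same pitch on the D2 string lies at fret 2 + 19 = 21.

21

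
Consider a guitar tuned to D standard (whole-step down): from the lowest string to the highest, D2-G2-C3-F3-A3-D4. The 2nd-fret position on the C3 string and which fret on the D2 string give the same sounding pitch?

C3 at fret 2 is C3 + 2 semitones = D3.
The open D2 string is 10 semitones below the open C3, so the same pitch on the D2 string lies at fret 2 + 10 = 12.

12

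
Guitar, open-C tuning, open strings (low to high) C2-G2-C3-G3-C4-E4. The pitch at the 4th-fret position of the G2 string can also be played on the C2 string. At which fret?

Fret 4 on G2 is MIDI 43 + 4 = 47 (B2). On the C2 string (open MIDI 36), that pitch is 47 − 36 = fret 11.

11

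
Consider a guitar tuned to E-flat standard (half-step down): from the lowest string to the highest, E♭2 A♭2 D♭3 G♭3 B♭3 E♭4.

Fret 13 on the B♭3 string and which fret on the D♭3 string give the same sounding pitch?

22

B♭3 at fret 13 is B♭3 + 13 semitones = B4.
The open D♭3 string is 9 semitones below the open B♭3, so the same pitch on the D♭3 string lies at fret 13 + 9 = 22.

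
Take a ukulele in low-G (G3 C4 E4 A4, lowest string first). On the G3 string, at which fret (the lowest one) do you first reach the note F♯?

11

From G3, count semitones up the chromatic scale until reaching F♯: G–G#–A–A#–…–E–F–F# — 11 steps.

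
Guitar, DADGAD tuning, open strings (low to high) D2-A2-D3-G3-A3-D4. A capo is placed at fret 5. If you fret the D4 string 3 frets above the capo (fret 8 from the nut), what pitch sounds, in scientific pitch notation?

A♯4

The capo raises the open D4 by 5 semitones to G4; fretting 3 more gives D4 + 5 + 3 = D4 + 8 semitones = A♯4.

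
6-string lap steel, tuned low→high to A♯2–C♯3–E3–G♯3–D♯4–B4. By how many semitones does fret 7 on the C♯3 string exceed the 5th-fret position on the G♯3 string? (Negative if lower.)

C♯3 at fret 7 → G♯3 (MIDI 56); G♯3 at fret 5 → C♯4 (MIDI 61).
56 − 61 = -5, so the two pitches are 5 semitones apart.

-5 semitones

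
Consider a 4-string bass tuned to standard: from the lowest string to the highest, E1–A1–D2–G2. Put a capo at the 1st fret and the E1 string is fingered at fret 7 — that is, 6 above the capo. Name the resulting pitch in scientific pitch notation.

B1

The capo raises the open E1 by 1 semitone to F1; fretting 6 more gives E1 + 1 + 6 = E1 + 7 semitones = B1.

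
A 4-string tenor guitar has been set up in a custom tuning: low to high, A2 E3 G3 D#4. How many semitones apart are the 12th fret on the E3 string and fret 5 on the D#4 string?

E3 at fret 12 → E4 (MIDI 64); D#4 at fret 5 → G#4 (MIDI 68).
64 − 68 = -4, so the two pitches are 4 semitones apart, with G#4 the higher.

4 semitones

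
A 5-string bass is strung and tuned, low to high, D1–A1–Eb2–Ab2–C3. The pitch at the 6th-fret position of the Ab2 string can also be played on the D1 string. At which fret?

Ab2 at fret 6 is Ab2 + 6 semitones = D3.
The open D1 string is 18 semitones below the open Ab2, so the same pitch on the D1 string lies at fret 6 + 18 = 24.

24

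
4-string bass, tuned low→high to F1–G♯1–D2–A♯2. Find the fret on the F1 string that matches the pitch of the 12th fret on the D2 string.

21

Fret 12 on D2 is MIDI 38 + 12 = 50 (D3). On the F1 string (open MIDI 29), that pitch is 50 − 29 = fret 21.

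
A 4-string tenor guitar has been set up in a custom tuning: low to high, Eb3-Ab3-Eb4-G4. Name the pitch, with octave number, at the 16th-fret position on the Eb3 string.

G4

Each fret is one semitone, so Eb3 + 16 = G4.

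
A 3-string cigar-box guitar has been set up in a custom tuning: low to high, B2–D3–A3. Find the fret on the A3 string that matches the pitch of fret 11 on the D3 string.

4

D3 at fret 11 is D3 + 11 semitones = C#4.
The open A3 string is 7 semitones above the open D3, so the same pitch on the A3 string lies at fret 11 − 7 = 4.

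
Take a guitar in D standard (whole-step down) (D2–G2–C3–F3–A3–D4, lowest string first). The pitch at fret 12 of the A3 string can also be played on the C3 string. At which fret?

21

A3 at fret 12 is A3 + 12 semitones = A4.
The open C3 string is 9 semitones below the open A3, so the same pitch on the C3 string lies at fret 12 + 9 = 21.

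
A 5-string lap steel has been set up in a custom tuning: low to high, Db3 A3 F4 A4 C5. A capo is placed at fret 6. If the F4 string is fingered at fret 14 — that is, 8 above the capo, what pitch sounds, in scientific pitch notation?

The capo raises the open F4 by 6 semitones to B4; fretting 8 more gives F4 + 6 + 8 = F4 + 14 semitones = G5.

G5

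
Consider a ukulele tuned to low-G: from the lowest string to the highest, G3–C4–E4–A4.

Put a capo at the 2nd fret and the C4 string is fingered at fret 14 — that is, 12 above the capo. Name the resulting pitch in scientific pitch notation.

The capo raises the open C4 by 2 semitones to D4; fretting 12 more gives C4 + 2 + 12 = C4 + 14 semitones = D5.

D5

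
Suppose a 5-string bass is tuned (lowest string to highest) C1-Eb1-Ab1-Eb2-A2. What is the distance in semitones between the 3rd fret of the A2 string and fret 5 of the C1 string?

19 semitones

A2 at fret 3 → C3 (MIDI 48); C1 at fret 5 → F1 (MIDI 29).
48 − 29 = 19, so the two pitches are 19 semitones apart, with C3 the higher.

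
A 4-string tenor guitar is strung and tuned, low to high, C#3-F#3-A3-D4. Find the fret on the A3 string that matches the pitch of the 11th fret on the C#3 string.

C#3 at fret 11 is C#3 + 11 semitones = C4.
The open A3 string is 8 semitones above the open C#3, so the same pitch on the A3 string lies at fret 11 − 8 = 3.

3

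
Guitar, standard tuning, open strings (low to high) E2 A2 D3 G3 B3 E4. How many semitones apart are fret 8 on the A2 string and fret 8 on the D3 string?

5 semitones

A2 at fret 8 → F3 (MIDI 53); D3 at fret 8 → A#3 (MIDI 58).
53 − 58 = -5, so the two pitches are 5 semitones apart, with A#3 the higher.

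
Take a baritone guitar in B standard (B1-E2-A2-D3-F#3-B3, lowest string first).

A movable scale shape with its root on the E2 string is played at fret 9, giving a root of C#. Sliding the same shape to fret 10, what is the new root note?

Moving from fret 9 to fret 10 shifts the root by 1 semitone.
C# up 1 semitone is D.

D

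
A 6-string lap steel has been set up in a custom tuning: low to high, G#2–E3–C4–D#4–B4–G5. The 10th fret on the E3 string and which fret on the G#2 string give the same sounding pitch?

E3 at fret 10 is E3 + 10 semitones = D4.
The open G#2 string is 8 semitones below the open E3, so the same pitch on the G#2 string lies at fret 10 + 8 = 18.

18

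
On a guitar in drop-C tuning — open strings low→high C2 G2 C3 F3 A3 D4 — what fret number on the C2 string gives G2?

7

G2 is 7 semitones above the open C2 (C–C#–D–D#–E–F–F#–G), so it sits at fret 7.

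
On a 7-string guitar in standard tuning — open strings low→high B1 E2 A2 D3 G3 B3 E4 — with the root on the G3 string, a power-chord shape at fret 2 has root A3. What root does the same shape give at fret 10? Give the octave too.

Moving from fret 2 to fret 10 shifts the root by 8 semitones.
A3 up 8 semitones is F4.

F4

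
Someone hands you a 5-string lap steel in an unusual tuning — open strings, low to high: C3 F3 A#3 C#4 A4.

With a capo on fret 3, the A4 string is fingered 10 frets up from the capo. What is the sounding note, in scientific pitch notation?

The capo raises the open A4 by 3 semitones to C5; fretting 10 more gives A4 + 3 + 10 = A4 + 13 semitones = A#5.

A#5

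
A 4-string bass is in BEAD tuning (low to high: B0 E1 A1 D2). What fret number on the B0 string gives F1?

F1 is 6 semitones above the open B0 (B–C–C#–D–D#–E–F), so it sits at fret 6.

6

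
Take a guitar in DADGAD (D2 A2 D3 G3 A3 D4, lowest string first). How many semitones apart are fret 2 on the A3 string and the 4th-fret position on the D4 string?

7 semitones

A3 at fret 2 → B3 (MIDI 59); D4 at fret 4 → F♯4 (MIDI 66).
59 − 66 = -7, so the two pitches are 7 semitones apart, with F♯4 the higher.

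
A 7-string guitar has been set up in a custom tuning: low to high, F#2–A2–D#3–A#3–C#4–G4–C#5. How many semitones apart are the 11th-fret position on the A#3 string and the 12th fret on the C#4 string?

4 semitones

A#3 at fret 11 → A4 (MIDI 69); C#4 at fret 12 → C#5 (MIDI 73).
69 − 73 = -4, so the two pitches are 4 semitones apart, with C#5 the higher.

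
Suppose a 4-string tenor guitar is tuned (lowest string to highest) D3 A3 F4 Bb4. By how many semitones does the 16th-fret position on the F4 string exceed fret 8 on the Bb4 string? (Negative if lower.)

3 semitones

F4 at fret 16 → A5 (MIDI 81); Bb4 at fret 8 → Gb5 (MIDI 78).
81 − 78 = 3, so the two pitches are 3 semitones apart.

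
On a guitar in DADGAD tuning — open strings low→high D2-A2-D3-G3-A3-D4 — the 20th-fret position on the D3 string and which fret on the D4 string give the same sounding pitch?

8

D3 at fret 20 is D3 + 20 semitones = A#4.
The open D4 string is 12 semitones above the open D3, so the same pitch on the D4 string lies at fret 20 − 12 = 8.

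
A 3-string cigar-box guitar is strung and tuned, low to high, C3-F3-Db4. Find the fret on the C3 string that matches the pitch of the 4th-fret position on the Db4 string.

17

Db4 at fret 4 is Db4 + 4 semitones = F4.
The open C3 string is 13 semitones below the open Db4, so the same pitch on the C3 string lies at fret 4 + 13 = 17.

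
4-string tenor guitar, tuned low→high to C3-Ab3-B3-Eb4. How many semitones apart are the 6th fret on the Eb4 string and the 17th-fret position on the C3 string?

4 semitones

Eb4 at fret 6 → A4 (MIDI 69); C3 at fret 17 → F4 (MIDI 65).
69 − 65 = 4, so the two pitches are 4 semitones apart, with A4 the higher.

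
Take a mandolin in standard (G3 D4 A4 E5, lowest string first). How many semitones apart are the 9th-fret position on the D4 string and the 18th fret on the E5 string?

23 semitones

D4 at fret 9 → B4 (MIDI 71); E5 at fret 18 → A♯6 (MIDI 94).
71 − 94 = -23, so the two pitches are 23 semitones apart, with A♯6 the higher.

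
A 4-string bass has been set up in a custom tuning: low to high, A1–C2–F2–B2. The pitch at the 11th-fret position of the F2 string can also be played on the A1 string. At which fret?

F2 at fret 11 is F2 + 11 semitones = E3.
The open A1 string is 8 semitones below the open F2, so the same pitch on the A1 string lies at fret 11 + 8 = 19.

19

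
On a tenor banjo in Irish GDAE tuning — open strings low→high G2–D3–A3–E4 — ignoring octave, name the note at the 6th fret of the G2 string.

C♯

Each fret is one semitone, so G2 + 6 = C♯.
(Equivalently spelled D♭.)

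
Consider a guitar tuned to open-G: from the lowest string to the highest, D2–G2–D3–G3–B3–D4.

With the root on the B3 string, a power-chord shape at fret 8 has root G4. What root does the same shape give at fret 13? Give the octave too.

Moving from fret 8 to fret 13 shifts the root by 5 semitones.
G4 up 5 semitones is C5.

C5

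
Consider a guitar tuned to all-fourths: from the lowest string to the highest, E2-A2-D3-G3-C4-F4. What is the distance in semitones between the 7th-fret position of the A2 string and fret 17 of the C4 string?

A2 at fret 7 → E3 (MIDI 52); C4 at fret 17 → F5 (MIDI 77).
52 − 77 = -25, so the two pitches are 25 semitones apart, with F5 the higher.

25 semitones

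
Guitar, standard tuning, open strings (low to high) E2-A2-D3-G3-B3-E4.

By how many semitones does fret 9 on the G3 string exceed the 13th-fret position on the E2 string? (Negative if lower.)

11 semitones

G3 at fret 9 → E4 (MIDI 64); E2 at fret 13 → F3 (MIDI 53).
64 − 53 = 11, so the two pitches are 11 semitones apart.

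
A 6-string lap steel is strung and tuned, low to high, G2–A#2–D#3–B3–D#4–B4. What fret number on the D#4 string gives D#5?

12

D#5 is 12 semitones above the open D#4 (D#–E–F–F#–…–C#–D–D#), so it sits at fret 12.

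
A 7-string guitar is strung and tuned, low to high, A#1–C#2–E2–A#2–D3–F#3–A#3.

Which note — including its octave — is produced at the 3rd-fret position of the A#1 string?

The open A#1 string plus 3 semitones: A#–B–C–C#.
The walk passes from B into C once, so the octave number goes from 1 to 2.
(Equivalently spelled Db2.)

C#2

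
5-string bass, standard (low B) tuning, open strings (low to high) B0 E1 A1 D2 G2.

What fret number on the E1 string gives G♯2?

16

G♯2 is 16 semitones above the open E1 (E–F–F#–G–…–F#–G–G#), so it sits at fret 16.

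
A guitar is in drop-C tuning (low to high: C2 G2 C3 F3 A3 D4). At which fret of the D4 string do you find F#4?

4

F#4 is 4 semitones above the open D4 (D–D#–E–F–F#), so it sits at fret 4.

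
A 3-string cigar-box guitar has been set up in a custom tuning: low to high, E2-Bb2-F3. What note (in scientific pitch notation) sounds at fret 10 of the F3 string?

Each fret is one semitone, so F3 + 10 = Eb4.

Eb4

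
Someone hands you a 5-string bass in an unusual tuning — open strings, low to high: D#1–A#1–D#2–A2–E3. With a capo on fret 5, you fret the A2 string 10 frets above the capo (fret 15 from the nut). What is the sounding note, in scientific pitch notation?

The capo raises the open A2 by 5 semitones to D3; fretting 10 more gives A2 + 5 + 10 = A2 + 15 semitones = C4.

C4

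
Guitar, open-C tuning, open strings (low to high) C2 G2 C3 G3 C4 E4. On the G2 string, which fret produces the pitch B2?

4

B2 is 4 semitones above the open G2 (G–G#–A–A#–B), so it sits at fret 4.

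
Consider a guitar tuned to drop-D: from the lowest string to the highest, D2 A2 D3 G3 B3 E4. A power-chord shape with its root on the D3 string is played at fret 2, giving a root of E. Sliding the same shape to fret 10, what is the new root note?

C

Moving from fret 2 to fret 10 shifts the root by 8 semitones.
E up 8 semitones is C.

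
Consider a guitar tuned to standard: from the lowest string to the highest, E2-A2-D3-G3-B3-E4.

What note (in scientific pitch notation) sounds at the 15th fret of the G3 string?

G3 is MIDI 55. Adding 15 gives 70, which is A♯4.
(Equivalently spelled B♭4.)

A♯4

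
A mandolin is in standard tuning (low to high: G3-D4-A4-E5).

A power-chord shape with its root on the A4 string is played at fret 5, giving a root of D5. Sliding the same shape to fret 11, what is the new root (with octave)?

G#5

Moving from fret 5 to fret 11 shifts the root by 6 semitones.
D5 up 6 semitones is G#5.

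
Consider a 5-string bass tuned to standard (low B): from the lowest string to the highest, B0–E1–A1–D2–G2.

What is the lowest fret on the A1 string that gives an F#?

From A1, count semitones up the chromatic scale until reaching F#: A–A#–B–C–C#–D–D#–E–F–F# — 9 steps.

9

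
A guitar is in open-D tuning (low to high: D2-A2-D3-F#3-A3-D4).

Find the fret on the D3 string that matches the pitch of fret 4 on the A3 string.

11

A3 at fret 4 is A3 + 4 semitones = C#4.
The open D3 string is 7 semitones below the open A3, so the same pitch on the D3 string lies at fret 4 + 7 = 11.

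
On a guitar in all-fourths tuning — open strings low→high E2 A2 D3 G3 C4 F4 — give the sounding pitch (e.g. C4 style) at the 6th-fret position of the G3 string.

C#4

Each fret is one semitone, so G3 + 6 = C#4.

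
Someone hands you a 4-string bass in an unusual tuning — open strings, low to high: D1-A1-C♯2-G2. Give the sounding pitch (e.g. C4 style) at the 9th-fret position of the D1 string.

B1

D1 is MIDI 26. Adding 9 gives 35, which is B1.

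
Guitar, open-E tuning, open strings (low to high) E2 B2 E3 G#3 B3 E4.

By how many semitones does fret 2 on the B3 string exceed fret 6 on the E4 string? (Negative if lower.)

-9 semitones

B3 at fret 2 → C#4 (MIDI 61); E4 at fret 6 → A#4 (MIDI 70).
61 − 70 = -9, so the two pitches are 9 semitones apart.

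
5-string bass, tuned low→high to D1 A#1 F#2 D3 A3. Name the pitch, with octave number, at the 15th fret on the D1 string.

F2

The open D1 string plus 15 semitones: D–D#–E–F–…–D#–E–F.
The walk passes from B into C once, so the octave number goes from 1 to 2.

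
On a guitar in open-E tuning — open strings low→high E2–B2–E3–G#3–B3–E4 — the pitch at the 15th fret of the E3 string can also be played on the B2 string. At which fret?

20

Fret 15 on E3 is MIDI 52 + 15 = 67 (G4). On the B2 string (open MIDI 47), that pitch is 67 − 47 = fret 20.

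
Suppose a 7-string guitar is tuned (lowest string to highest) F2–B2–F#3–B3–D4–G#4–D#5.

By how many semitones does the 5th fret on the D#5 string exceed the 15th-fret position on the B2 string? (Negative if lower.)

D#5 at fret 5 → G#5 (MIDI 80); B2 at fret 15 → D4 (MIDI 62).
80 − 62 = 18, so the two pitches are 18 semitones apart.

18 semitones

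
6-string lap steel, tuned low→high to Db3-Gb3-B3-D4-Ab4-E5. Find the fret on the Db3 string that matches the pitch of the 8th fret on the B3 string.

18

B3 at fret 8 is B3 + 8 semitones = G4.
The open Db3 string is 10 semitones below the open B3, so the same pitch on the Db3 string lies at fret 8 + 10 = 18.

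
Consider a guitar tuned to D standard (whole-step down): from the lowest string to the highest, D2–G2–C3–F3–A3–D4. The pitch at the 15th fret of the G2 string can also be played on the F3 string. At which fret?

G2 at fret 15 is G2 + 15 semitones = A♯3.
The open F3 string is 10 semitones above the open G2, so the same pitch on the F3 string lies at fret 15 − 10 = 5.

5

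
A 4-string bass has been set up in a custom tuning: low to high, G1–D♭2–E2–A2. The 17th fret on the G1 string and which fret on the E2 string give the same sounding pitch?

Fret 17 on G1 is MIDI 31 + 17 = 48 (C3). On the E2 string (open MIDI 40), that pitch is 48 − 40 = fret 8.

8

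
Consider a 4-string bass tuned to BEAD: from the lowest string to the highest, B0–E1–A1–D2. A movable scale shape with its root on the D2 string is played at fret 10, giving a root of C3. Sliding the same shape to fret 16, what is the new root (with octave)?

F♯3

Moving from fret 10 to fret 16 shifts the root by 6 semitones.
C3 up 6 semitones is F♯3.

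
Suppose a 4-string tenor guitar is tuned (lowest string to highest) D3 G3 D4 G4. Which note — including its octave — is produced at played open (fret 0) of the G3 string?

Fret 0 is the open string itself, so the pitch is just G3.

G3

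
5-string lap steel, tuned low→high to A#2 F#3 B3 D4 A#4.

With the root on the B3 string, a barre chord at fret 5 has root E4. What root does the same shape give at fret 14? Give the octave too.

Moving from fret 5 to fret 14 shifts the root by 9 semitones.
E4 up 9 semitones is C#5.

C#5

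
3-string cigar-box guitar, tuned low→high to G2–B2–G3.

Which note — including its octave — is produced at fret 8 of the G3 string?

Each fret is one semitone, so G3 + 8 = D#4.
(Equivalently spelled Eb4.)

D#4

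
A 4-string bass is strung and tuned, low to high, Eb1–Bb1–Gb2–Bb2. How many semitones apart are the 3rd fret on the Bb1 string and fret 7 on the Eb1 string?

3 semitones

Bb1 at fret 3 → Db2 (MIDI 37); Eb1 at fret 7 → Bb1 (MIDI 34).
37 − 34 = 3, so the two pitches are 3 semitones apart, with Db2 the higher.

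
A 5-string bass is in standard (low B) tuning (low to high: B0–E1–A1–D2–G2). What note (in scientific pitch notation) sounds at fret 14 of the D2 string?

D2 is MIDI 38. Adding 14 gives 52, which is E3.

E3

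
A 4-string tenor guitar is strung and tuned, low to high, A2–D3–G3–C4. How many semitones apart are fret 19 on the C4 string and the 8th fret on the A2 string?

26 semitones

C4 at fret 19 → G5 (MIDI 79); A2 at fret 8 → F3 (MIDI 53).
79 − 53 = 26, so the two pitches are 26 semitones apart, with G5 the higher.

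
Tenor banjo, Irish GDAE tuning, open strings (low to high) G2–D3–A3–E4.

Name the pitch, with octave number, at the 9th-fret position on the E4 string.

C#5

The open E4 string plus 9 semitones: E–F–F#–G–G#–A–A#–B–C–C#.
The walk passes from B into C once, so the octave number goes from 4 to 5.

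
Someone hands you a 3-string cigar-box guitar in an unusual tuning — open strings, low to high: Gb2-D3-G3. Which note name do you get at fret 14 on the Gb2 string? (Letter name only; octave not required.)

Gb2 is MIDI 42. Adding 14 gives 56; 56 mod 12 = 8, i.e. Ab.
(Equivalently spelled G#.)

Ab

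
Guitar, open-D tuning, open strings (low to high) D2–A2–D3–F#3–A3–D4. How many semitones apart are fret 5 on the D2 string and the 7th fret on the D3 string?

14 semitones

D2 at fret 5 → G2 (MIDI 43); D3 at fret 7 → A3 (MIDI 57).
43 − 57 = -14, so the two pitches are 14 semitones apart, with A3 the higher.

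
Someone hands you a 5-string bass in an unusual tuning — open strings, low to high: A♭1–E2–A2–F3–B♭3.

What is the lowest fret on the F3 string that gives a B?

6

From F3, count semitones up the chromatic scale until reaching B: F–Gb–G–Ab–A–Bb–B — 6 steps.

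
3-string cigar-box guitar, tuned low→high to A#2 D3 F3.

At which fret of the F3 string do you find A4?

16

A4 is 16 semitones above the open F3 (F–F#–G–G#–…–G–G#–A), so it sits at fret 16.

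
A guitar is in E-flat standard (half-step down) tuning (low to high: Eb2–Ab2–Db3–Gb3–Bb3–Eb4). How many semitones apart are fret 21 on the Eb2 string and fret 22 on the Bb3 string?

20 semitones

Eb2 at fret 21 → C4 (MIDI 60); Bb3 at fret 22 → Ab5 (MIDI 80).
60 − 80 = -20, so the two pitches are 20 semitones apart, with Ab5 the higher.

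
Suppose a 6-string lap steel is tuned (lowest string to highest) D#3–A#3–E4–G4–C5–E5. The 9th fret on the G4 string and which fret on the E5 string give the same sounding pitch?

0

G4 at fret 9 is G4 + 9 semitones = E5.
The open E5 string is 9 semitones above the open G4, so the same pitch on the E5 string lies at fret 9 − 9 = 0.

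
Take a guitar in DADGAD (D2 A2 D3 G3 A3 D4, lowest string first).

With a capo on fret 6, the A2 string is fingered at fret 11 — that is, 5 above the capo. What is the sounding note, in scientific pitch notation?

G#3

The capo raises the open A2 by 6 semitones to D#3; fretting 5 more gives A2 + 6 + 5 = A2 + 11 semitones = G#3.
(Also written Ab.)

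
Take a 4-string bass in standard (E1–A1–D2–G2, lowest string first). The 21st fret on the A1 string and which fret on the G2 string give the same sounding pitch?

11

A1 at fret 21 is A1 + 21 semitones = F#3.
The open G2 string is 10 semitones above the open A1, so the same pitch on the G2 string lies at fret 21 − 10 = 11.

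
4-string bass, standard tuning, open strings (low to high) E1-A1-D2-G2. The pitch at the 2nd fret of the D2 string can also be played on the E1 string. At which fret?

12

Fret 2 on D2 is MIDI 38 + 2 = 40 (E2). On the E1 string (open MIDI 28), that pitch is 40 − 28 = fret 12.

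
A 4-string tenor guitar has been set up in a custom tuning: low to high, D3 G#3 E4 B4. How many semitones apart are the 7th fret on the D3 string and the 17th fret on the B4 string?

31 semitones

D3 at fret 7 → A3 (MIDI 57); B4 at fret 17 → E6 (MIDI 88).
57 − 88 = -31, so the two pitches are 31 semitones apart, with E6 the higher.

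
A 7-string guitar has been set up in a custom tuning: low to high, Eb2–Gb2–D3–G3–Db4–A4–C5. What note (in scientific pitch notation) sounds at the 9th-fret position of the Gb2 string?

Eb3

The open Gb2 string plus 9 semitones: Gb–G–Ab–A–Bb–B–C–Db–D–Eb.
The walk passes from B into C once, so the octave number goes from 2 to 3.
(Equivalently spelled D#3.)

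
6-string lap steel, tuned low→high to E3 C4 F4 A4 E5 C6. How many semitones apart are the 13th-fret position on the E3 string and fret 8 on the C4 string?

E3 at fret 13 → F4 (MIDI 65); C4 at fret 8 → Ab4 (MIDI 68).
65 − 68 = -3, so the two pitches are 3 semitones apart, with Ab4 the higher.

3 semitones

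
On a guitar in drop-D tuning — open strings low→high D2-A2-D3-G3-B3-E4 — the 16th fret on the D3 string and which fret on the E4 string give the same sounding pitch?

D3 at fret 16 is D3 + 16 semitones = F#4.
The open E4 string is 14 semitones above the open D3, so the same pitch on the E4 string lies at fret 16 − 14 = 2.

2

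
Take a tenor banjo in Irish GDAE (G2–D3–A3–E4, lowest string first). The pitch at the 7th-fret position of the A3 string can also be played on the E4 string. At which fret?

Fret 7 on A3 is MIDI 57 + 7 = 64 (E4). On the E4 string (open MIDI 64), that pitch is 64 − 64 = fret 0.

0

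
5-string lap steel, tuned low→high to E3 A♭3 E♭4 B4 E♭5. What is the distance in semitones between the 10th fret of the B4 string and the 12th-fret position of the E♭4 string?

B4 at fret 10 → A5 (MIDI 81); E♭4 at fret 12 → E♭5 (MIDI 75).
81 − 75 = 6, so the two pitches are 6 semitones apart, with A5 the higher.

6 semitones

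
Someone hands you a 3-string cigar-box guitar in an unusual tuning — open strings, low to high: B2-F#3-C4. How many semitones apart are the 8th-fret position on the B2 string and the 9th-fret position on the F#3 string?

B2 at fret 8 → G3 (MIDI 55); F#3 at fret 9 → D#4 (MIDI 63).
55 − 63 = -8, so the two pitches are 8 semitones apart, with D#4 the higher.

8 semitones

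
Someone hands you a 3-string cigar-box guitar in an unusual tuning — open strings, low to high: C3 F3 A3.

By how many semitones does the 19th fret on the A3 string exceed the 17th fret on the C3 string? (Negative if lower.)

A3 at fret 19 → E5 (MIDI 76); C3 at fret 17 → F4 (MIDI 65).
76 − 65 = 11, so the two pitches are 11 semitones apart.

11 semitones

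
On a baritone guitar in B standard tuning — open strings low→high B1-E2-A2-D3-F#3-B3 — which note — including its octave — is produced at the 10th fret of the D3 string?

C4

Each fret is one semitone, so D3 + 10 = C4.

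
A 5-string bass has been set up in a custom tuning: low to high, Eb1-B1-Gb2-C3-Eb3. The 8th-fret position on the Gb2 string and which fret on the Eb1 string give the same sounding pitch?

23

Gb2 at fret 8 is Gb2 + 8 semitones = D3.
The open Eb1 string is 15 semitones below the open Gb2, so the same pitch on the Eb1 string lies at fret 8 + 15 = 23.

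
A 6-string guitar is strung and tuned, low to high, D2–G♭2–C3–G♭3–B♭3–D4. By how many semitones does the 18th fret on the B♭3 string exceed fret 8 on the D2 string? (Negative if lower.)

30 semitones

B♭3 at fret 18 → E5 (MIDI 76); D2 at fret 8 → B♭2 (MIDI 46).
76 − 46 = 30, so the two pitches are 30 semitones apart.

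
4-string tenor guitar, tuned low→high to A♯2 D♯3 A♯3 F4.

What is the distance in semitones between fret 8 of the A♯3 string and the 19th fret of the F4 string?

A♯3 at fret 8 → F♯4 (MIDI 66); F4 at fret 19 → C6 (MIDI 84).
66 − 84 = -18, so the two pitches are 18 semitones apart, with C6 the higher.

18 semitones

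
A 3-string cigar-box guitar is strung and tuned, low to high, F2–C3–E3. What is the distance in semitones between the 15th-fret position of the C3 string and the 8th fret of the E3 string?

3 semitones

C3 at fret 15 → D#4 (MIDI 63); E3 at fret 8 → C4 (MIDI 60).
63 − 60 = 3, so the two pitches are 3 semitones apart, with D#4 the higher.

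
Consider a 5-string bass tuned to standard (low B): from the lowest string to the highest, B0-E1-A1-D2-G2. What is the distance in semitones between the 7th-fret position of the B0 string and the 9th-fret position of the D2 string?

17 semitones

B0 at fret 7 → F♯1 (MIDI 30); D2 at fret 9 → B2 (MIDI 47).
30 − 47 = -17, so the two pitches are 17 semitones apart, with B2 the higher.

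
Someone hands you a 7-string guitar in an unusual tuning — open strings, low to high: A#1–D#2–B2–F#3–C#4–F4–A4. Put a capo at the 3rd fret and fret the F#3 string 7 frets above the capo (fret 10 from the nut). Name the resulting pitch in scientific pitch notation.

The capo raises the open F#3 by 3 semitones to A3; fretting 7 more gives F#3 + 3 + 7 = F#3 + 10 semitones = E4.

E4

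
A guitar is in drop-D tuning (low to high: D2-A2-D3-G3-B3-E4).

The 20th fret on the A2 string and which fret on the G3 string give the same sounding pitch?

A2 at fret 20 is A2 + 20 semitones = F4.
The open G3 string is 10 semitones above the open A2, so the same pitch on the G3 string lies at fret 20 − 10 = 10.

10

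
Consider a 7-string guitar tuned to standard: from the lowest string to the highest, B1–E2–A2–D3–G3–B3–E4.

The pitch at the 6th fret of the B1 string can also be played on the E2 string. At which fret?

1

B1 at fret 6 is B1 + 6 semitones = F2.
The open E2 string is 5 semitones above the open B1, so the same pitch on the E2 string lies at fret 6 − 5 = 1.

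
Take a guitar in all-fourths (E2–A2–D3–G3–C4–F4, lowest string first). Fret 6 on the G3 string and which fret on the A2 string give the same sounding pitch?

16

G3 at fret 6 is G3 + 6 semitones = C♯4.
The open A2 string is 10 semitones below the open G3, so the same pitch on the A2 string lies at fret 6 + 10 = 16.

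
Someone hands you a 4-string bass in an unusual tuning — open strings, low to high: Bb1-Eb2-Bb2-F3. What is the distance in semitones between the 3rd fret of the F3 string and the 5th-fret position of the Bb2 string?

5 semitones

F3 at fret 3 → Ab3 (MIDI 56); Bb2 at fret 5 → Eb3 (MIDI 51).
56 − 51 = 5, so the two pitches are 5 semitones apart, with Ab3 the higher.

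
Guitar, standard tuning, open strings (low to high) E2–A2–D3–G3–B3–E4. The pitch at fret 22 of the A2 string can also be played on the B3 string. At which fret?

8

Fret 22 on A2 is MIDI 45 + 22 = 67 (G4). On the B3 string (open MIDI 59), that pitch is 67 − 59 = fret 8.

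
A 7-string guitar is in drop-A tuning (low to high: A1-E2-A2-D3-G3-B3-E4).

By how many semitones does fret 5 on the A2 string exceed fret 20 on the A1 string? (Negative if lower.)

-3 semitones

A2 at fret 5 → D3 (MIDI 50); A1 at fret 20 → F3 (MIDI 53).
50 − 53 = -3, so the two pitches are 3 semitones apart.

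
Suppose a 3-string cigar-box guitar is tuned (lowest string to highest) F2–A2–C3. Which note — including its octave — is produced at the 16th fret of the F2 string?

A3

F2 is MIDI 41. Adding 16 gives 57, which is A3.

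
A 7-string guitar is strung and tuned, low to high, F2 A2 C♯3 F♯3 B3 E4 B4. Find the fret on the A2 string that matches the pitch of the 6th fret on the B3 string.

B3 at fret 6 is B3 + 6 semitones = F4.
The open A2 string is 14 semitones below the open B3, so the same pitch on the A2 string lies at fret 6 + 14 = 20.

20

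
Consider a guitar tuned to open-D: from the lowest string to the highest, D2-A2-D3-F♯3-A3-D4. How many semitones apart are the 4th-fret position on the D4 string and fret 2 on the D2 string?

26 semitones

D4 at fret 4 → F♯4 (MIDI 66); D2 at fret 2 → E2 (MIDI 40).
66 − 40 = 26, so the two pitches are 26 semitones apart, with F♯4 the higher.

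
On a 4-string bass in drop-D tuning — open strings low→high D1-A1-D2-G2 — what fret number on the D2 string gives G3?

G3 is 17 semitones above the open D2 (D–D#–E–F–…–F–F#–G), so it sits at fret 17.

17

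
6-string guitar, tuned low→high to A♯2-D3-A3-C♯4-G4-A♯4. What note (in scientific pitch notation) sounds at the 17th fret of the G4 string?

G4 is MIDI 67. Adding 17 gives 84, which is C6.

C6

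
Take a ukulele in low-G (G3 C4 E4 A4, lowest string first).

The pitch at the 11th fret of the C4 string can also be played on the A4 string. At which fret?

2

Fret 11 on C4 is MIDI 60 + 11 = 71 (B4). On the A4 string (open MIDI 69), that pitch is 71 − 69 = fret 2.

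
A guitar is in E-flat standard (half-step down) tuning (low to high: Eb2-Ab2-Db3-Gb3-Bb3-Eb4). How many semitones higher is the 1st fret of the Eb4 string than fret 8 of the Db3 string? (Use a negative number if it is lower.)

Eb4 at fret 1 → E4 (MIDI 64); Db3 at fret 8 → A3 (MIDI 57).
64 − 57 = 7, so the two pitches are 7 semitones apart.

7 semitones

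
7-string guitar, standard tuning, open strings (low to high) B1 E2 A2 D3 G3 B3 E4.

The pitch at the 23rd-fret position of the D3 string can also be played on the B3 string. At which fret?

D3 at fret 23 is D3 + 23 semitones = C#5.
The open B3 string is 9 semitones above the open D3, so the same pitch on the B3 string lies at fret 23 − 9 = 14.

14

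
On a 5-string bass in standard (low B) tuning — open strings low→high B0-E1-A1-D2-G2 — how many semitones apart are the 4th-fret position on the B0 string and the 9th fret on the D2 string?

B0 at fret 4 → D#1 (MIDI 27); D2 at fret 9 → B2 (MIDI 47).
27 − 47 = -20, so the two pitches are 20 semitones apart, with B2 the higher.

20 semitones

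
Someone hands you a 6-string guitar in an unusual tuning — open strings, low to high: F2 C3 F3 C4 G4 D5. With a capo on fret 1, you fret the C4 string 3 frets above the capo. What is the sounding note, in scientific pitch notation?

E4

The capo raises the open C4 by 1 semitone to C♯4; fretting 3 more gives C4 + 1 + 3 = C4 + 4 semitones = E4.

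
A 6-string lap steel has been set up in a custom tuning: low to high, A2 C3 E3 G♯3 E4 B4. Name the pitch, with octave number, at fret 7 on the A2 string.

Each fret is one semitone, so A2 + 7 = E3.

E3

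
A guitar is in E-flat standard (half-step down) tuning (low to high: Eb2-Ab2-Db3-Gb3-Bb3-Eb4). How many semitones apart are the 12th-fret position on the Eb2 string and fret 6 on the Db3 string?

Eb2 at fret 12 → Eb3 (MIDI 51); Db3 at fret 6 → G3 (MIDI 55).
51 − 55 = -4, so the two pitches are 4 semitones apart, with G3 the higher.

4 semitones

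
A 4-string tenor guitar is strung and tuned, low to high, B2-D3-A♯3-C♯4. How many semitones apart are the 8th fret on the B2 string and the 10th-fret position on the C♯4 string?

16 semitones

B2 at fret 8 → G3 (MIDI 55); C♯4 at fret 10 → B4 (MIDI 71).
55 − 71 = -16, so the two pitches are 16 semitones apart, with B4 the higher.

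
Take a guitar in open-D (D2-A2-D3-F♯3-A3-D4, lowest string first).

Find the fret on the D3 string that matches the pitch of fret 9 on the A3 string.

Fret 9 on A3 is MIDI 57 + 9 = 66 (F♯4). On the D3 string (open MIDI 50), that pitch is 66 − 50 = fret 16.

16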